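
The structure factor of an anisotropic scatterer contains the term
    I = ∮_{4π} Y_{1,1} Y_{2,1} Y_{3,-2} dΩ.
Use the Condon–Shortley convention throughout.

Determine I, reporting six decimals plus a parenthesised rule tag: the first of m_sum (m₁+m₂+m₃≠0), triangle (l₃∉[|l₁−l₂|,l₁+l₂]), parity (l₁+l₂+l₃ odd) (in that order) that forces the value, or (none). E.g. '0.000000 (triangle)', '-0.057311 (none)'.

Checks pass: Σm=0; 6 even; l₃=3∈[1,3].
(2·1+1)(2·2+1)(2·3+1) = 105
Δ: 0! 2! 4! / 7! → 1/105
sum: t=0:+1/4 = 1/4
3j²(1 2 3; 0 0 0) = Δ·Π!·Σ² = 3/35  (sign -1)
sum: t=0:+1/12 = 1/12
3j²(1 2 3; 1 1 -2) = Δ·Π!·Σ² = 2/21  (sign -1)
combine: 4πI² = 105·3/35·2/21 = 6/7
take √, sign +1: I = 0.26116903
No selection rule forces the value: the integral is nonzero (none).

0.261169 (none)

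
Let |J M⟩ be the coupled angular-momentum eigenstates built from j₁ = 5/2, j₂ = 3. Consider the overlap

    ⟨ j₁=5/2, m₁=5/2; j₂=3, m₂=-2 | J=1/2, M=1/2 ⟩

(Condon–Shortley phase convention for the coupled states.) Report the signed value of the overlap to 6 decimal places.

+0.218218  (= +√(1/21))

triangle: 5!×0!×1!/7! = 120/5040
(j±m)!: 5!×0!×1!×5!×1!×0! = 14400
prefactor² = (2J+1)×Δ×N² = 4800/7
  k=0: +1/(0!×5!×0!×1!×0!×0!) = 1/120
Σ = 1/120  ⇒  CG² = 4800/7×(1/120)² = 1/21
CG = +√(1/21) = +0.218218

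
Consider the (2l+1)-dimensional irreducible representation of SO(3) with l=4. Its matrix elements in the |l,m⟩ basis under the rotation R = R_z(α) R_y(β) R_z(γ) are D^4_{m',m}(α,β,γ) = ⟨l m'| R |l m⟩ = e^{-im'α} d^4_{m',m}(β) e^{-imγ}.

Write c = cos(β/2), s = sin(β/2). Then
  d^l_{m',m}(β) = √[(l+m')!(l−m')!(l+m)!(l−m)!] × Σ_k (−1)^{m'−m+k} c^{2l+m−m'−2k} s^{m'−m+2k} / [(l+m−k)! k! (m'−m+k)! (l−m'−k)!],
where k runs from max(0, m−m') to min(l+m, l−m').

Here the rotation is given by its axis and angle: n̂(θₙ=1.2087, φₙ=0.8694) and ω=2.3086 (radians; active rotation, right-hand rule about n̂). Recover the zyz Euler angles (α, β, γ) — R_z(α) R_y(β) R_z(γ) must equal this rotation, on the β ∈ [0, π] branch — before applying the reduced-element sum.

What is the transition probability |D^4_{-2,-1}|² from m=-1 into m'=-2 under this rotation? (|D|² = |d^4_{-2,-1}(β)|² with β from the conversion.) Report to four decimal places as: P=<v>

P=0.1944

Axis–angle → zyz. n̂ = (sinθₙcosφₙ, sinθₙsinφₙ, cosθₙ) = (+0.603442, +0.714405, +0.354235), ω = 2.3086.
R = I cosω + sinω [n̂]ₓ + (1−cosω) n̂n̂ᵀ gives
  R = [-0.063576, +0.458974, +0.886172; +0.983205, +0.181021, -0.023219; -0.171073, +0.869813, -0.462774]
β = atan2(√(R₁₃²+R₂₃²), R₃₃) = 2.051918; α = atan2(R₂₃, R₁₃) mod 2π = 6.256990; γ = atan2(R₃₂, −R₃₁) mod 2π = 1.376598
First d^4_{-2,-1}(β=2.0519), then the phase factors e^{-i(-2)α} and e^{-i(-1)γ}:
Half-angle: c=0.518279, s=0.855212. N=√(2·720·6·120)=1018.233765
k∈{1,2,3} keeps every argument non-negative
  k=1: (−1)^0·1018.2338/(240)·0.5183^7·0.8552^1 = +0.036446
  k=2: (−1)^1·1018.2338/(48)·0.5183^5·0.8552^3 = -0.496186
  k=3: (−1)^2·1018.2338/(72)·0.5183^3·0.8552^5 = +0.900687
d^4_{-2,-1}(2.0519) = +0.036446 -0.496186 +0.900687 = +0.440947
|D^4_{-2,-1}|² = |d^4_{-2,-1}(β)|² = (+0.440947)² = 0.194434 (the z-rotation phases have unit modulus)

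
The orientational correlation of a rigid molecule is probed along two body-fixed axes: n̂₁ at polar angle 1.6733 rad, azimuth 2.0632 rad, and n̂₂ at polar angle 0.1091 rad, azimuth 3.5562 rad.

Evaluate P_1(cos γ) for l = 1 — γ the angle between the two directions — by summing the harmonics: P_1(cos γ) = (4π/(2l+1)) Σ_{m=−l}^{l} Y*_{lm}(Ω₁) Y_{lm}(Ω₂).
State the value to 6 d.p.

-0.093298

Term-by-term m-sum for l=1 (normalisation 4π/3 = 4.188790):
  [-1]  conj(Y_{1,-1})(Ω₁) = -0.162473+0.302851i ; Y_{1,-1}(Ω₂) = -0.034431+0.015154i ; Δ = +0.001005-0.012890i
  [+0]  conj(Y_{1,0})(Ω₁) = -0.049996-0.000000i ; Y_{1,0}(Ω₂) = +0.485698+0.000000i ; Δ = -0.024283-0.000000i
  [+1]  conj(Y_{1,1})(Ω₁) = +0.162473+0.302851i ; Y_{1,1}(Ω₂) = +0.034431+0.015154i ; Δ = +0.001005+0.012890i
Accumulated sum -0.022273+0.000000i; after 4π/(2l+1) scaling, -0.093298+0.000000i ⇒ P_1 = -0.093298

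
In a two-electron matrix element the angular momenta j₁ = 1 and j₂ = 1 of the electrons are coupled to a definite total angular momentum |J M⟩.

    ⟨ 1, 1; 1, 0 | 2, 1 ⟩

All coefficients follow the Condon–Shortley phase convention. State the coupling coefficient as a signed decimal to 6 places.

j₁+j₂−J=0  J+j₁−j₂=2  J−j₁+j₂=2  j₁+j₂+J+1=5
(j₁±m₁, j₂±m₂, J±M) = (2,0,1,1,3,1)
P² = 2
sum k=0..0:
  [0] +1/2 = 1/2
S = 1/2
C² = P²·S² = 1/2 ; C = +0.707107

+√(1/2) = +0.707107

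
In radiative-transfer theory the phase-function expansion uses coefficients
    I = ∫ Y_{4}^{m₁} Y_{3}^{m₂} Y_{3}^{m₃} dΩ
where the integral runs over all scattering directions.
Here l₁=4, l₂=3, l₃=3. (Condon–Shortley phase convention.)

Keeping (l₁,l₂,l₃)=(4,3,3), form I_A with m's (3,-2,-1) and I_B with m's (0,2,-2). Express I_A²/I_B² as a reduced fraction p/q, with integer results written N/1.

l's match ⇒ only the (l;m) 3-j factors differ between A and B.
A: triangle coeff Δ(4,3,3) = 1/34650; Σ_t [0,1]: t=0:+1/144 t=1:−1/288 = 1/288; (3j)²=1/99 [(4 3 3; 3 -2 -1)], sign=+1
B: triangle coeff Δ(4,3,3) = 1/34650; Σ_t [3,4]: t=3:−1/72 t=4:+1/576 = -7/576; (3j)²=7/198 [(4 3 3; 0 2 -2)], sign=+1
I_A²/I_B² = (1/99)/(7/198) = 2/7

2/7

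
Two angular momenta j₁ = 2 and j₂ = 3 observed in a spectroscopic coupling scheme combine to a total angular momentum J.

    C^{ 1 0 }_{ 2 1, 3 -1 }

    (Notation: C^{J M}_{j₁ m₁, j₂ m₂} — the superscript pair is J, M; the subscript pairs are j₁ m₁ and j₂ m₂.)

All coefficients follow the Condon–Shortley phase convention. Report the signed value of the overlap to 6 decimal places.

j₁+j₂−J=4  J+j₁−j₂=0  J−j₁+j₂=2  j₁+j₂+J+1=7
(j₁±m₁, j₂±m₂, J±M) = (3,1,2,4,1,1)
P² = 288/35
sum k=1..1:
  [1] −1/6 = -1/6
S = -1/6
C² = P²·S² = 8/35 ; C = -0.478091

−√(8/35) = -0.478091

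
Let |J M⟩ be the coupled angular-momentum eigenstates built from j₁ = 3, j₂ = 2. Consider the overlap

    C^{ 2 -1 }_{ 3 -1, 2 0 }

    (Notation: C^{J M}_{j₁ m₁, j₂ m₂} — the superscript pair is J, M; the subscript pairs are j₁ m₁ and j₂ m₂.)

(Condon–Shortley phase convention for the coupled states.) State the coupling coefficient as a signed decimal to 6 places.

+0.377964  (= +√(1/7))

√[5·3!3!1!/8! · 2!4!2!2!1!3!] = √(36/7)
  +(−1)^1/∏(1,2,3,1,0,0)! = -1/12  (running -1/12)
  +(−1)^2/∏(2,1,2,0,1,1)! = 1/4  (running 1/6)
⟨..|..⟩ = √(36/7)·(1/6) = +0.377964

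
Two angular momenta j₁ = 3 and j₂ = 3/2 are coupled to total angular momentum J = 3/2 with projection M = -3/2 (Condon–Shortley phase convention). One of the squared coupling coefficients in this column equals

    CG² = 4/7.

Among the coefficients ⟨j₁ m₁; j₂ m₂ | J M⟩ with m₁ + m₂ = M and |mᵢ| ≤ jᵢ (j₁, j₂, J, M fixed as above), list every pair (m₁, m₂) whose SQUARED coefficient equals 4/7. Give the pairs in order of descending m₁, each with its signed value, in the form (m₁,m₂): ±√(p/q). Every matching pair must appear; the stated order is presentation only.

(-3,3/2): −√(4/7)

Admissible pairs with m₁+m₂ = M = -3/2: (-3,3/2), (-2,1/2), (-1,-1/2), (0,-3/2)
  (m₁,m₂)=(0,-3/2): CG² = 1/35, CG = +√(1/35)
  (m₁,m₂)=(-1,-1/2): CG² = 4/35, CG = −√(4/35)
  (m₁,m₂)=(-2,1/2): CG² = 2/7, CG = +√(2/7)
  (m₁,m₂)=(-3,3/2): CG² = 4/7, CG = −√(4/7)   ← matches the target
Pairs with CG² = 4/7: (-3,3/2): −√(4/7)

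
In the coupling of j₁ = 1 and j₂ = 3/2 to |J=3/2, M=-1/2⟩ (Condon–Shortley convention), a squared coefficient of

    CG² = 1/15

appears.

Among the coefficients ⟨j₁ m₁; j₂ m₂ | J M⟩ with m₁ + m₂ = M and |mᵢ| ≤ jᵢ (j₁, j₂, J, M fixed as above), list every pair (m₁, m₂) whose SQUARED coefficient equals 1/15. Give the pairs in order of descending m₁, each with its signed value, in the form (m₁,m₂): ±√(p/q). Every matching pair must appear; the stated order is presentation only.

(0,-1/2): +√(1/15)

Admissible pairs with m₁+m₂ = M = -1/2: (-1,1/2), (0,-1/2), (1,-3/2)
  (m₁,m₂)=(1,-3/2): CG² = 2/5, CG = +√(2/5)
  (m₁,m₂)=(0,-1/2): CG² = 1/15, CG = +√(1/15)   ← matches the target
  (m₁,m₂)=(-1,1/2): CG² = 8/15, CG = −√(8/15)
Pairs with CG² = 1/15: (0,-1/2): +√(1/15)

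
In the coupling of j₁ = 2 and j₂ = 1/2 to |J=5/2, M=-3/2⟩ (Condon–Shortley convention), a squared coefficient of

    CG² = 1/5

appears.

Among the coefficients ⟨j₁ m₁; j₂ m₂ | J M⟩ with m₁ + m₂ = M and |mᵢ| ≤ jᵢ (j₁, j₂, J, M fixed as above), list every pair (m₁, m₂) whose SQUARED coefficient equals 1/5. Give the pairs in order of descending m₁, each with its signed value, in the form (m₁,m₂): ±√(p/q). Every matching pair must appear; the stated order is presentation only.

Admissible pairs with m₁+m₂ = M = -3/2: (-2,1/2), (-1,-1/2)
  (m₁,m₂)=(-1,-1/2): CG² = 4/5, CG = +√(4/5)
  (m₁,m₂)=(-2,1/2): CG² = 1/5, CG = +√(1/5)   ← matches the target
Pairs with CG² = 1/5: (-2,1/2): +√(1/5)

(-2,1/2): +√(1/5)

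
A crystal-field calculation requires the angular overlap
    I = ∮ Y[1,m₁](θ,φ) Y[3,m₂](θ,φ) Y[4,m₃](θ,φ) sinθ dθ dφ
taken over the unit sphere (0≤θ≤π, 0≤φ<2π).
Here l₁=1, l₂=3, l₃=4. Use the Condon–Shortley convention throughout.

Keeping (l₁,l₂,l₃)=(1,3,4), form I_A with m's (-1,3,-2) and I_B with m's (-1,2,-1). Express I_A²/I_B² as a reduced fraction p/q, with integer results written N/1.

1/3

Same 1,3,4: normalisation and zero-m 3j drop out of the ratio.
A: Δ: 0! 2! 6! / 9! → 1/252; sum: t=0:+1/1440 = 1/1440; 3j²(1 3 4; -1 3 -2) = Δ·Π!·Σ² = 1/252  (sign +1)
B: Δ: 0! 2! 6! / 9! → 1/252; sum: t=0:+1/240 = 1/240; 3j²(1 3 4; -1 2 -1) = Δ·Π!·Σ² = 1/84  (sign -1)
I_A²/I_B² = (1/252)/(1/84) = 1/3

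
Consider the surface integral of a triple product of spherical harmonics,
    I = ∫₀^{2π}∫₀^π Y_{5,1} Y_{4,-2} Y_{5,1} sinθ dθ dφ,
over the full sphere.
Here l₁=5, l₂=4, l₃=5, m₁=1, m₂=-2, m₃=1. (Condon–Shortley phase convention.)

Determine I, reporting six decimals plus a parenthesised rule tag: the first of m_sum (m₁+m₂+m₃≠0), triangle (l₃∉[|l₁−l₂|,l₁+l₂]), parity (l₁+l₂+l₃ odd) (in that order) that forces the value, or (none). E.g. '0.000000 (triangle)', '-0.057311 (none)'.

0.137240 (none)

m-sum 0 ✓  L=14 even ✓  1≤5≤9 ✓
Π(2lᵢ+1) = 11×9×11 = 1089
triangle coeff Δ(5,4,5) = 1/3153150
Σ_t [0,4]: t=0:+1/69120 t=1:−1/1728 t=2:+1/576 t=3:−1/1728 t=4:+1/69120 = 7/11520
(3j)²=2/143 [(5 4 5; 0 0 0)], sign=-1
Σ_t [0,2]: t=0:+1/4608 t=1:−1/1296 t=2:+1/4608 = -7/20736
(3j)²=20/1287 [(5 4 5; 1 -2 1)], sign=-1
⇒ 4πI² = 40/169
I = (+1)√(40/169/(4π)) = 0.13724032
No selection rule forces the value: the integral is nonzero (none).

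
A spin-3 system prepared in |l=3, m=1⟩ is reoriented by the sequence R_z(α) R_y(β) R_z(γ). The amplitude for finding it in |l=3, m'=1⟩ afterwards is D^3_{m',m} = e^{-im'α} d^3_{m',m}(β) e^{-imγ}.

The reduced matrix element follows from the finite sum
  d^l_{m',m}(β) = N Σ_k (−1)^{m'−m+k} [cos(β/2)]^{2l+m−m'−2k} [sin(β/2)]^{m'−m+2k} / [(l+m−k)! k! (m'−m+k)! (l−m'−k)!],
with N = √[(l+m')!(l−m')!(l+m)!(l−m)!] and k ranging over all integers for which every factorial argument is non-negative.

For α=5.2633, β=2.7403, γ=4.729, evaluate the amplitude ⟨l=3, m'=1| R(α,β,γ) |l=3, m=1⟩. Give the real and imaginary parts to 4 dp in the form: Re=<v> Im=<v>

Re=-0.1752 Im=0.1117

D^3_{1,1}(5.2633,2.7403,4.7290) = e^{-i·1·5.2633}·d^3_{1,1}(2.7403)·e^{-i·1·4.7290}. Compute d first:
Half-angle: c=0.199303, s=0.979938. N=√(24·2·24·2)=48.000000
k∈{0,1,2} keeps every argument non-negative
  k=0: (−1)^0·48.0000/(48)·0.1993^6·0.9799^0 = +0.000063
  k=1: (−1)^1·48.0000/(6)·0.1993^4·0.9799^2 = -0.012121
  k=2: (−1)^2·48.0000/(8)·0.1993^2·0.9799^4 = +0.219772
d^3_{1,1}(2.7403) = +0.000063 -0.012121 +0.219772 = +0.207713
Phases: e^{-i·(1)·5.2633}=+0.523464+0.852048i, e^{-i·(1)·4.7290}=+0.016610+0.999862i ⇒ D=-0.175151+0.111655i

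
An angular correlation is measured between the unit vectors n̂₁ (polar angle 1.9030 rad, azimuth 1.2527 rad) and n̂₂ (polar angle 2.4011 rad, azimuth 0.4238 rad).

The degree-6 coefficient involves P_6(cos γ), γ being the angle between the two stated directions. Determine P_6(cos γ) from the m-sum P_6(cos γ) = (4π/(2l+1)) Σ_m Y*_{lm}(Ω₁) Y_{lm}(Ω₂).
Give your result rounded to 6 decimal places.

Summing Y*_{l m}(θ₁,φ₁)·Y_{l m}(θ₂,φ₂) over m ∈ [−6, 6]; prefactor 4π/(2·6+1) = 0.966644:
  m=-6: (0.11425 + 0.32527j) × (-0.03763 - 0.02567j) = 0.00405 - 0.01517j  (running Σ = 0.00405 - 0.01517j)
  m=-5: (-0.41193 + 0.00811j) × (0.08997 + 0.14734j) = -0.03826 - 0.05997j  (running Σ = -0.03421 - 0.07514j)
  m=-4: (0.01424 - 0.04628j) × (-0.04580 - 0.36622j) = -0.01760 - 0.00309j  (running Σ = -0.05181 - 0.07823j)
  m=-3: (-0.26796 - 0.18989j) × (-0.13035 + 0.42228j) = 0.11512 - 0.08840j  (running Σ = 0.06331 - 0.16664j)
  m=-2: (0.12669 - 0.09358j) × (0.09703 - 0.10992j) = 0.00201 - 0.02301j  (running Σ = 0.06532 - 0.18964j)
  m=-1: (-0.08670 - 0.26330j) × (0.28969 - 0.13069j) = -0.05953 - 0.06495j  (running Σ = 0.00579 - 0.25459j)
  m=0: (0.18322 + 0.00000j) × (-0.25039 + 0.00000j) = -0.04588 + 0.00000j  (running Σ = -0.04009 - 0.25459j)
  m=1: (0.08670 - 0.26330j) × (-0.28969 - 0.13069j) = -0.05953 + 0.06495j  (running Σ = -0.09961 - 0.18964j)
  m=2: (0.12669 + 0.09358j) × (0.09703 + 0.10992j) = 0.00201 + 0.02301j  (running Σ = -0.09761 - 0.16664j)
  m=3: (0.26796 - 0.18989j) × (0.13035 + 0.42228j) = 0.11512 + 0.08840j  (running Σ = 0.01751 - 0.07823j)
  m=4: (0.01424 + 0.04628j) × (-0.04580 + 0.36622j) = -0.01760 + 0.00309j  (running Σ = -0.00009 - 0.07514j)
  m=5: (0.41193 + 0.00811j) × (-0.08997 + 0.14734j) = -0.03826 + 0.05997j  (running Σ = -0.03835 - 0.01517j)
  m=6: (0.11425 - 0.32527j) × (-0.03763 + 0.02567j) = 0.00405 + 0.01517j  (running Σ = -0.03430 - 0.00000j)
Total Σ_m = -0.03430 - 0.00000j. Multiply by 0.966644: -0.03315 - 0.00000j. P_6(cos γ) = -0.033153

-0.033153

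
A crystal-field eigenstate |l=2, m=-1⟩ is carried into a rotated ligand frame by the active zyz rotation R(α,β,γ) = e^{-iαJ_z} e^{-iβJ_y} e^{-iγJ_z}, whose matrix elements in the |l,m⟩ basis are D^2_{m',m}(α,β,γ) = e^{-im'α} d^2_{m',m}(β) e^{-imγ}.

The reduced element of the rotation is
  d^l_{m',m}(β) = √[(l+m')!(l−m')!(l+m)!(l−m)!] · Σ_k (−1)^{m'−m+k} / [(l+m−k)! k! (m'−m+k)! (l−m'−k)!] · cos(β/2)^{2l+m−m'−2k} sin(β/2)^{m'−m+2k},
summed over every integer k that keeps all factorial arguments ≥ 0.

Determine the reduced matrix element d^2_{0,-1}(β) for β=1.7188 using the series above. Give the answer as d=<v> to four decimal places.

d^2_{0,-1}(β=1.7188) via the finite sum:
c=cos(1.718800/2)=0.652892, s=sin(1.718800/2)=0.757451; N=√[2·2·1·6]=4.898979
k: max(0,(-1)−(0))=0 … min(2+(-1),2−(0))=1
  k=0: (−1)^1·4.8990/(2)·0.6529^3·0.7575^1 = -0.516362
  k=1: (−1)^2·4.8990/(2)·0.6529^1·0.7575^3 = +0.694993
d^2_{0,-1}(1.7188) = -0.516362 +0.694993 = +0.178631

d=0.1786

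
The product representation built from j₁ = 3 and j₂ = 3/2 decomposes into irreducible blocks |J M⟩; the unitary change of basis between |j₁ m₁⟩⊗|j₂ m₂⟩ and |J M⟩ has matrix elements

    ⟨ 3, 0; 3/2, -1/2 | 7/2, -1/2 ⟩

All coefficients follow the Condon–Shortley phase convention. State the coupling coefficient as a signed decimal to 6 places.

+0.308607

√[8·1!5!2!/9! · 3!3!1!2!3!4!] = √(384/7)
  +(−1)^0/∏(0,1,3,1,2,1)! = 1/12  (running 1/12)
  +(−1)^1/∏(1,0,2,0,3,2)! = -1/24  (running 1/24)
⟨..|..⟩ = √(384/7)·(1/24) = +0.308607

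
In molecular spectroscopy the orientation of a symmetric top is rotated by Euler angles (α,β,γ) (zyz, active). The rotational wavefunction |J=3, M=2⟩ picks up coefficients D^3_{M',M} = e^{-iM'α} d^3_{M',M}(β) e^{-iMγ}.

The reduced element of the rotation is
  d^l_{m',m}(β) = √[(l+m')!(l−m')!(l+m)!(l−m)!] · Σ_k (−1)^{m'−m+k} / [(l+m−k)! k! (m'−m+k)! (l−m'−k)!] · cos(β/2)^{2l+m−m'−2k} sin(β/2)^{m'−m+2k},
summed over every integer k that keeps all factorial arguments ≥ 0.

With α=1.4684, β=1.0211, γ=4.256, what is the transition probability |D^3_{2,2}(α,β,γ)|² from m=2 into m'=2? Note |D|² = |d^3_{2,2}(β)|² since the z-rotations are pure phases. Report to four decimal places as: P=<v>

P=0.0629

First d^3_{2,2}(β=1.0211), then the phase factors e^{-i(2)α} and e^{-i(2)γ}:
c=cos(1.021100/2)=0.872476, s=sin(1.021100/2)=0.488657; N=√[120·1·120·1]=120.000000
Admissible k: 0..1 (factorial args all ≥0)
  k=0: (−1)^0·120.0000/(120)·0.8725^6·0.4887^0 = +0.441083
  k=1: (−1)^1·120.0000/(24)·0.8725^4·0.4887^2 = -0.691819
d^3_{2,2}(1.0211) = +0.441083 -0.691819 = -0.250735
|D^3_{2,2}|² = |d^3_{2,2}(β)|² = (-0.250735)² = 0.062868 (the z-rotation phases have unit modulus)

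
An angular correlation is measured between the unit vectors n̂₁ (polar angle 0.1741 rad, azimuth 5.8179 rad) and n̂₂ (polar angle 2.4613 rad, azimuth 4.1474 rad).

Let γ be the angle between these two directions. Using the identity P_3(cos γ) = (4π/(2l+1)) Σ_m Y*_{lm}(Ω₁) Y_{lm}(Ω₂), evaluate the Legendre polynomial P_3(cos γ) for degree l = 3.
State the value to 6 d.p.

-0.005678

Addition theorem: P_3(cos γ) = (4π/7) Σ_m Y*_{lm}(Ω₁) Y_{lm}(Ω₂), m = −3…3:
  m=-3: Y*=(0.000377, -0.002135)  Y=(0.103040, 0.012861)  product (0.000066, -0.000215)
  m=-2: Y*=(0.018042, -0.024221)  Y=(0.134127, 0.284298)  product (0.009306, 0.001881)
  m=-1: Y*=(0.192616, -0.096703)  Y=(-0.220040, 0.347110)  product (-0.008817, 0.088138)
  m=+0: Y*=(0.679929, -0.000000)  Y=(-0.006285, 0.000000)  product (-0.004274, 0.000000)
  m=+1: Y*=(-0.192616, -0.096703)  Y=(0.220040, 0.347110)  product (-0.008817, -0.088138)
  m=+2: Y*=(0.018042, 0.024221)  Y=(0.134127, -0.284298)  product (0.009306, -0.001881)
  m=+3: Y*=(-0.000377, -0.002135)  Y=(-0.103040, 0.012861)  product (0.000066, 0.000215)
Accumulated sum (-0.003163, 0.000000); after 4π/(2l+1) scaling, (-0.005678, 0.000000) ⇒ P_3 = -0.005678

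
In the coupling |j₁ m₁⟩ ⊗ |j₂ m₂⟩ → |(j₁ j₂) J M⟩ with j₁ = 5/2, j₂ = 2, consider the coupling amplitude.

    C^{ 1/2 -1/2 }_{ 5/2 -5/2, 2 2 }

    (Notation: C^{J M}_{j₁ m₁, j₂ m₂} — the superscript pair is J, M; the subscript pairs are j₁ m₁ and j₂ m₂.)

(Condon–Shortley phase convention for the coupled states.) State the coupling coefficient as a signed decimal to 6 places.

j₁+j₂−J=4  J+j₁−j₂=1  J−j₁+j₂=0  j₁+j₂+J+1=6
(j₁±m₁, j₂±m₂, J±M) = (0,5,4,0,0,1)
P² = 192
sum k=4..4:
  [4] +1/24 = 1/24
S = 1/24
C² = P²·S² = 1/3 ; C = +0.577350

+0.577350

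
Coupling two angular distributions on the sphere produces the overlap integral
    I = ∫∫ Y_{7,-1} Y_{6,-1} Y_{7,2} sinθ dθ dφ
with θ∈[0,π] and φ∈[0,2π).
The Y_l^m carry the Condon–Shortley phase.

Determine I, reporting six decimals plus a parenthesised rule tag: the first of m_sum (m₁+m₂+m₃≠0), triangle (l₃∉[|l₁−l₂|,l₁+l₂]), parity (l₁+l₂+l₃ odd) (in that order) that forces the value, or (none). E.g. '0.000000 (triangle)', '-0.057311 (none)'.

0.109239 (none)

Rules hold: Σm=0, L=20 even, 1≤7≤13.
N = 15·13·15 = 2925
Δ = 6!·8!·6!/21! = 1/2444321880
Racah Σ t=0..6: t=0:+1/2612736000 t=1:−1/20736000 t=2:+1/1658880 t=3:−1/746496 t=4:+1/1658880 t=5:−1/20736000 t=6:+1/2612736000 = -1/4354560
⇒ 3j(7 6 7; 0 0 0)² = 1000/138567, sgn +1
Racah Σ t=0..5: t=0:+1/3483648000 t=1:−1/29030400 t=2:+1/2488320 t=3:−1/1244160 t=4:+1/3317760 t=5:−1/62208000 = -1/6635520
⇒ 3j(7 6 7; -1 -1 2)² = 2625/369512, sgn +1
4πI² = N·(3j₀)²·(3jₘ)² = 24609375/164109517
I = +1·√(0.149957/4π) = 0.10923919
No selection rule forces the value: the integral is nonzero (none).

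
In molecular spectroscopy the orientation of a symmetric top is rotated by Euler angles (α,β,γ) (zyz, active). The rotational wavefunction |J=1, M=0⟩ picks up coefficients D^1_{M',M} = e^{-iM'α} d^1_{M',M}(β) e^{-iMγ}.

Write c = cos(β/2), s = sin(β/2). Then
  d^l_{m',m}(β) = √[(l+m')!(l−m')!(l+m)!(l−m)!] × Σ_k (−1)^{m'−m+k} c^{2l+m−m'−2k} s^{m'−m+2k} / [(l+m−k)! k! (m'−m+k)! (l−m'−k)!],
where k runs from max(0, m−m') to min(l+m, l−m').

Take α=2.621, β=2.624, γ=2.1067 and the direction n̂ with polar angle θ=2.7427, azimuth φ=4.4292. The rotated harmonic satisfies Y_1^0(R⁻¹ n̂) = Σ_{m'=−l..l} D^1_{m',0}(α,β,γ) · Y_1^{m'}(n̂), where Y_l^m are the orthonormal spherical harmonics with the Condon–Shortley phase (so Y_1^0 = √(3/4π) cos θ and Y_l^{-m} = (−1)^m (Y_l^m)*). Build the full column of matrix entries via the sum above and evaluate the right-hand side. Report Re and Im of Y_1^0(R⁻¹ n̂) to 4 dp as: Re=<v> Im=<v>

Need the full column D^1_{m',0} for m'=−1..1 at α=2.6210, β=2.6240, γ=2.1067.
cos(β/2)=0.255917, sin(β/2)=0.966699
d^1_{-1,0}: single k=1 term ⇒ +0.349869;  D = -0.303520+0.174023i
d^1_{0,0}: k∈[0..1] ⇒ +0.065494 -0.934506 = -0.869013;  D = -0.869013+0.000000i
d^1_{1,0}: single k=0 term ⇒ -0.349869;  D = +0.303520+0.174023i
Y_1^{m'}(θ=2.7427,φ=4.4292) and Σ D·Y over m':
  (-0.3035+0.1740i)·(-0.0375+0.1288i)  (-0.8690+0.0000i)·(-0.4502+0.0000i)  (+0.3035+0.1740i)·(+0.0375+0.1288i)
Y_1^0(R⁻¹ n̂) = +0.369184+0.000000i

Re=0.3692 Im=0.0000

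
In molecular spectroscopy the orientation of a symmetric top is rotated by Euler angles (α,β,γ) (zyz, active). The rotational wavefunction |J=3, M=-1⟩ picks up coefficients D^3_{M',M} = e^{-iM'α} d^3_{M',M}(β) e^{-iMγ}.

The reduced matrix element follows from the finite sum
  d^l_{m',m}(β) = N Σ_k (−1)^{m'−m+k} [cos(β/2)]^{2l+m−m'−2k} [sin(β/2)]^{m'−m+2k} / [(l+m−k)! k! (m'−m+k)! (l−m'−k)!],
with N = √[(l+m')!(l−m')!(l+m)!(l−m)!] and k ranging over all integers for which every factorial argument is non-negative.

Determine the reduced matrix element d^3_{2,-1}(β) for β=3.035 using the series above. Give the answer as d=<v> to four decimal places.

d=0.1663

d^3_{2,-1}(β=3.0350) via the finite sum:
c=cos(3.035000/2)=0.053271, s=sin(3.035000/2)=0.998580; N=√[120·1·2·24]=75.894664
Admissible k: 0..1 (factorial args all ≥0)
  k=0: (−1)^3·75.8947/(12)·0.0533^3·0.9986^3 = -0.000952
  k=1: (−1)^4·75.8947/(24)·0.0533^1·0.9986^5 = +0.167265
d^3_{2,-1}(3.0350) = -0.000952 +0.167265 = +0.166313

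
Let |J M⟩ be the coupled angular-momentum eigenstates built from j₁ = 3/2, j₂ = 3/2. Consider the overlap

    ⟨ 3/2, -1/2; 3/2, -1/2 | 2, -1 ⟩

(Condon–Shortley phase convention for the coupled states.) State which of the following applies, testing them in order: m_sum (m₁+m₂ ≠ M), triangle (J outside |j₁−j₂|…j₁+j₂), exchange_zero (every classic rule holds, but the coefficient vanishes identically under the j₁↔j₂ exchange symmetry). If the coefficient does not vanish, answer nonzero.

exchange_zero

m-sum: m₁+m₂ = -1/2+(-1/2) = -1, M = -1  ✓
triangle: |j₁−j₂| = 0 ≤ J = 2 ≤ j₁+j₂ = 3  ✓
exchange: j₁=j₂ and m₁=m₂, and (−1)^(j₁+j₂−J) = (−1)^1 = −1 forces ⟨j₁m₁;j₂m₂|JM⟩ = −⟨j₂m₂;j₁m₁|JM⟩ = −⟨j₁m₁;j₂m₂|JM⟩ ⇒ the coefficient vanishes identically
Racah sum check: Σ_k collapses to 0 ⇒ CG = 0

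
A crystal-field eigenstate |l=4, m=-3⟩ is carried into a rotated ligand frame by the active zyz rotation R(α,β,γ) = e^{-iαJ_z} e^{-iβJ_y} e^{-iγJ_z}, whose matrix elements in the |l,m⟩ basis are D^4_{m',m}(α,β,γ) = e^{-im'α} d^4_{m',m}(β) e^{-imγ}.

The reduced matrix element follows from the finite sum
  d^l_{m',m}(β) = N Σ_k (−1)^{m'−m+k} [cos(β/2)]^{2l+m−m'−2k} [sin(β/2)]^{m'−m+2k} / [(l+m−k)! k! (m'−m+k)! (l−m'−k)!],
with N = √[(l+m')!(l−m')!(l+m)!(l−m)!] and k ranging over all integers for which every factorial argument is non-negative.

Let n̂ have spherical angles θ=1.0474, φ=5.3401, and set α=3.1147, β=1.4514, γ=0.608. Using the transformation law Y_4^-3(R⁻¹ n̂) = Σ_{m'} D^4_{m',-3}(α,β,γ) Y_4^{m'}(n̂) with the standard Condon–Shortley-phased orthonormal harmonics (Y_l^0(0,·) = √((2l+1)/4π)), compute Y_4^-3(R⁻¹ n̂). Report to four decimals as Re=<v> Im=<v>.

Need the full column D^4_{m',-3} for m'=−4..4 at α=3.1147, β=1.4514, γ=0.6080.
cos(β/2)=0.748035, sin(β/2)=0.663659
d^4_{-4,-3}: single k=1 term ⇒ +0.246005;  D = -0.035700+0.243401i
d^4_{-3,-3}: k∈[0..1] ⇒ +0.098034 -0.540157 = -0.442123;  D = -0.075900+0.435560i
d^4_{-2,-3}: k∈[0..1] ⇒ -0.325434 +0.768476 = +0.443042;  D = -0.087766+0.434262i
d^4_{-1,-3}: k∈[0..1] ⇒ +0.612480 -0.803503 = -0.191022;  D = -0.042862+0.186151i
d^4_{0,-3}: k∈[0..1] ⇒ -0.810045 +0.637611 = -0.172434;  D = +0.043196-0.166936i
d^4_{1,-3}: k∈[0..1] ⇒ +0.803503 -0.379477 = +0.424026;  D = +0.117221-0.407501i
d^4_{2,-3}: k∈[0..1] ⇒ -0.604891 +0.158709 = -0.446181;  D = +0.134831-0.425321i
d^4_{3,-3}: k∈[0..1] ⇒ +0.334667 -0.037632 = +0.297035;  D = +0.097342-0.280632i
d^4_{4,-3}: single k=0 term ⇒ -0.119973;  D = +0.042350-0.112249i
Y_4^{m'}(θ=1.0474,φ=5.3401) and Σ D·Y over m':
  (-0.0357+0.2434i)·(-0.2011-0.1469i)  (-0.0759+0.4356i)·(-0.3868+0.1249i)  (-0.0878+0.4343i)·(-0.0583+0.1786i)  (-0.0429+0.1862i)·(-0.1505-0.2074i)  (+0.0432-0.1669i)·(-0.2444+0.0000i)  (+0.1172-0.4075i)·(+0.1505-0.2074i)  (+0.1348-0.4253i)·(-0.0583-0.1786i)  (+0.0973-0.2806i)·(+0.3868+0.1249i)  (+0.0424-0.1122i)·(-0.2011+0.1469i)
Y_4^-3(R⁻¹ n̂) = -0.090112-0.393530i

Re=-0.0901 Im=-0.3935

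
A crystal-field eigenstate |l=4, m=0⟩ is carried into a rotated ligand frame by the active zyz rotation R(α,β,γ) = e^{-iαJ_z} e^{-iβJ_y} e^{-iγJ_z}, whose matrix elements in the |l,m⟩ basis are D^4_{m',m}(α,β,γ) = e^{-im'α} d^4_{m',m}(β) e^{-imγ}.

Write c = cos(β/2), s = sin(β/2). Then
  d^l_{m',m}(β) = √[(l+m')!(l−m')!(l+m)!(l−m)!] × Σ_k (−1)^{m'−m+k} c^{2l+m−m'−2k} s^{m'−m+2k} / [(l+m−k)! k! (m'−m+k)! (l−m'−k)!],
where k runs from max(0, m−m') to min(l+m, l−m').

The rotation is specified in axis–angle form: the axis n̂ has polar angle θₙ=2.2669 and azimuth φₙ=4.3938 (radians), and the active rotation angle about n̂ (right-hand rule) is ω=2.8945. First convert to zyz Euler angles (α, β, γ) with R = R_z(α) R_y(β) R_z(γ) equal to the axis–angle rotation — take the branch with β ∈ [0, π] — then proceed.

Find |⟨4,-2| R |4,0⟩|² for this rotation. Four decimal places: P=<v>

P=0.1001

Axis–angle → zyz. n̂ = (sinθₙcosφₙ, sinθₙsinφₙ, cosθₙ) = (-0.240354, -0.728732, -0.641233), ω = 2.8945.
R = I cosω + sinω [n̂]ₓ + (1−cosω) n̂n̂ᵀ gives
  R = [-0.855843, +0.501823, +0.125326; +0.188150, +0.076345, +0.979168; +0.481802, +0.861594, -0.159757]
β = atan2(√(R₁₃²+R₂₃²), R₃₃) = 1.731241; α = atan2(R₂₃, R₁₃) mod 2π = 1.443496; γ = atan2(R₃₂, −R₃₁) mod 2π = 2.080674
D^4_{-2,0}(1.4435,1.7312,2.0807) = e^{-i·-2·1.4435}·d^4_{-2,0}(1.7312)·e^{-i·0·2.0807}. Compute d first:
c=cos(1.731241/2)=0.648168, s=sin(1.731241/2)=0.761498; N=√[2·720·24·24]=910.735966
k: max(0,(0)−(-2))=2 … min(4+(0),4−(-2))=4
  k=2: (−1)^0·910.7360/(96)·0.6482^6·0.7615^2 = +0.407927
  k=3: (−1)^1·910.7360/(36)·0.6482^4·0.7615^4 = -1.501460
  k=4: (−1)^2·910.7360/(96)·0.6482^2·0.7615^6 = +0.777154
d^4_{-2,0}(1.7312) = +0.407927 -1.501460 +0.777154 = -0.316378
|D^4_{-2,0}|² = |d^4_{-2,0}(β)|² = (-0.316378)² = 0.100095 (the z-rotation phases have unit modulus)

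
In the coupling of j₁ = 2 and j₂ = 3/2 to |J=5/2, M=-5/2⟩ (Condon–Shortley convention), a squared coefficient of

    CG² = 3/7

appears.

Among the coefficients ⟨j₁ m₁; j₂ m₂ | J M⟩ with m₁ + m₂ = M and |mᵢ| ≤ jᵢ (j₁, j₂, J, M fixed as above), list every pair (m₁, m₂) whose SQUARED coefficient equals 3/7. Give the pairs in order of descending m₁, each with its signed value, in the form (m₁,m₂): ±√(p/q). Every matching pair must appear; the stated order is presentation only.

(-1,-3/2): +√(3/7)

Admissible pairs with m₁+m₂ = M = -5/2: (-2,-1/2), (-1,-3/2)
  (m₁,m₂)=(-1,-3/2): CG² = 3/7, CG = +√(3/7)   ← matches the target
  (m₁,m₂)=(-2,-1/2): CG² = 4/7, CG = −√(4/7)
Pairs with CG² = 3/7: (-1,-3/2): +√(3/7)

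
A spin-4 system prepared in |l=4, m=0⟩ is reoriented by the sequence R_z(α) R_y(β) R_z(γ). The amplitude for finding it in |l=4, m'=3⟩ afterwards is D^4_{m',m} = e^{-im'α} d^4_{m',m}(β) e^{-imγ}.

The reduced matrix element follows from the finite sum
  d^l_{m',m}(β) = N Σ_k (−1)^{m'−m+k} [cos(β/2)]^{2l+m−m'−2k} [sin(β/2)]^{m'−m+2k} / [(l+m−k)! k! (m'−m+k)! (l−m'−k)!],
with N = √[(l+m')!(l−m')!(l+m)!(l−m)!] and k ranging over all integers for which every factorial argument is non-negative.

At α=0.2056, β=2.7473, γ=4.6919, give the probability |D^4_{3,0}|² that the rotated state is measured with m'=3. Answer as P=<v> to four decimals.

P=0.0060

First d^4_{3,0}(β=2.7473), then the phase factors e^{-i(3)α} and e^{-i(0)γ}:
c=cos(2.747300/2)=0.195872, s=sin(2.747300/2)=0.980630; N=√[5040·1·24·24]=1703.830978
k: max(0,(0)−(3))=0 … min(4+(0),4−(3))=1
  k=0: (−1)^3·1703.8310/(144)·0.1959^5·0.9806^3 = -0.003217
  k=1: (−1)^4·1703.8310/(144)·0.1959^3·0.9806^5 = +0.080631
d^4_{3,0}(2.7473) = -0.003217 +0.080631 = +0.077414
|D^4_{3,0}|² = |d^4_{3,0}(β)|² = (+0.077414)² = 0.005993 (the z-rotation phases have unit modulus)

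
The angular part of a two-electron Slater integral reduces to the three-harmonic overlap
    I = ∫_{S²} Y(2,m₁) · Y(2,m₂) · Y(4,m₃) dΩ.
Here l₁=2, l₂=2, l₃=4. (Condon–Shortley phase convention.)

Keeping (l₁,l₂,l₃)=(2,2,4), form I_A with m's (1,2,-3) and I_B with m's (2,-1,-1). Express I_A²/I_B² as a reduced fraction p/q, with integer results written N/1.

7/1

Shared (l₁,l₂,l₃)=(2,2,4): N and (l;000)² cancel in I_A²/I_B².
A: Δ = 0!·4!·4!/9! = 1/630; Racah Σ t=0..0: t=0:+1/144 = 1/144; ⇒ 3j(2 2 4; 1 2 -3)² = 1/18, sgn -1
B: Δ = 0!·4!·4!/9! = 1/630; Racah Σ t=0..0: t=0:+1/144 = 1/144; ⇒ 3j(2 2 4; 2 -1 -1)² = 1/126, sgn -1
I_A²/I_B² = (1/18)/(1/126) = 7/1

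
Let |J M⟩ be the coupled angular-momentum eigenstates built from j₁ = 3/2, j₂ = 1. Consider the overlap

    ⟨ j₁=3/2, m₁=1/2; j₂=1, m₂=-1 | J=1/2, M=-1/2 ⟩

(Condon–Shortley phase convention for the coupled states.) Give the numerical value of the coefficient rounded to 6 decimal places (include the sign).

+√(1/6) = +0.408248

√[2·2!1!0!/4! · 2!1!0!2!0!1!] = √(2/3)
  +(−1)^0/∏(0,2,1,0,0,0)! = 1/2  (running 1/2)
⟨..|..⟩ = √(2/3)·(1/2) = +0.408248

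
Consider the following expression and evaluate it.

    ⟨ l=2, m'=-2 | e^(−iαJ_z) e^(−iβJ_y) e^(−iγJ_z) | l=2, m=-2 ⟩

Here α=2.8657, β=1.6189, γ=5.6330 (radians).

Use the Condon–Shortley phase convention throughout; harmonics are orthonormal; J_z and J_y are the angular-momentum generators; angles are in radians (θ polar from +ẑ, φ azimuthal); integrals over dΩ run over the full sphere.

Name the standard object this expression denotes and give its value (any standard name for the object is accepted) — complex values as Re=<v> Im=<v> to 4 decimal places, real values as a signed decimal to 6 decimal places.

This is a Wigner D-matrix element — the rotation-matrix element ⟨l m'| R(α,β,γ) |l m⟩ in the angular-momentum basis.
Split into d^2_{-2,-2}(β=1.6189) × two z-phases.
With c≡cos(β/2)=0.689897 and s≡sin(β/2)=0.723908, N=[1·24·1·24]^{1/2}=24.000000
Admissible k: 0..0 (factorial args all ≥0)
  k=0: (−1)^0·24.0000/(24)·0.6899^4·0.7239^0 = +0.226535
d^2_{-2,-2}(1.6189) = +0.226535
Phases: e^{-i·(-2)·2.8657}=+0.851590-0.524208i, e^{-i·(-2)·5.6330}=+0.267142-0.963657i ⇒ D=-0.062900-0.217628i

Wigner D-matrix element, Re=-0.0629 Im=-0.2176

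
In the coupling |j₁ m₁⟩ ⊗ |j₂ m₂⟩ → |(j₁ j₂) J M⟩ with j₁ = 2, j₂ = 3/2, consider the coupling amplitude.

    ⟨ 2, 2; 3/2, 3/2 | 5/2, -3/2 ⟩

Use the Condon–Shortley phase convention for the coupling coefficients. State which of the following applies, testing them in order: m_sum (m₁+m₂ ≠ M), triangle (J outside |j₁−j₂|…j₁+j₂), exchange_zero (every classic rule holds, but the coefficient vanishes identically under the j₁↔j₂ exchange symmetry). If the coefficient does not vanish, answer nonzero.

m-sum: m₁+m₂ = 2+3/2 = 7/2, M = -3/2  ✗ ⇒ coefficient is 0

m_sum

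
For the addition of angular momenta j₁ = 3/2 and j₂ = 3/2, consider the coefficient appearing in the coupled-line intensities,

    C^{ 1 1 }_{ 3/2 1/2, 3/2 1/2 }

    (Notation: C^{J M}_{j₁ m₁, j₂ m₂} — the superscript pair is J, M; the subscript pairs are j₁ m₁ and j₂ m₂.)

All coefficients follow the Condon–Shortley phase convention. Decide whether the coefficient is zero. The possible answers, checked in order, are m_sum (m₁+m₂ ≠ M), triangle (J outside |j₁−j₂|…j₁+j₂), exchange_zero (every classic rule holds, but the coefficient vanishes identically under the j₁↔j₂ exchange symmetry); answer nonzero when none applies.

nonzero

m-sum: m₁+m₂ = 1/2+1/2 = 1, M = 1  ✓
triangle: |j₁−j₂| = 0 ≤ J = 1 ≤ j₁+j₂ = 3  ✓
exchange: j₁=j₂, m₁=m₂ with (−1)^(j₁+j₂−J) = (−1)^2 = +1 — symmetry imposes no zero
value check: CG = −√(2/5) = -0.632456 ≠ 0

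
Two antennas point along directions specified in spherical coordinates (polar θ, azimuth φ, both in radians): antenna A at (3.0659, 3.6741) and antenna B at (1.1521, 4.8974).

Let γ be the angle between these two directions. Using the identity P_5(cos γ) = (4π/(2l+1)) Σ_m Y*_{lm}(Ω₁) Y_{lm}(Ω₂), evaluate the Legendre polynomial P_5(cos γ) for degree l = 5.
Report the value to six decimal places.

-0.292692

Expand P_5 via completeness: Σ_{m} conj(Y_{5,m}) at Ω₁ times Y_{5,m} at Ω₂ —
  term(m=-5) = 0.00000 + 0.00000j   from Y*(Ω₁)=0.00000 - 0.00000j, Y(Ω₂)=0.23595 + 0.17779j
  term(m=-4) = -0.00000 - 0.00002j   from Y*(Ω₁)=0.00003 - 0.00004j, Y(Ω₂)=0.30701 - 0.28035j
  term(m=-3) = -0.00013 + 0.00008j   from Y*(Ω₁)=0.00003 - 0.00119j, Y(Ω₂)=-0.06780 - 0.10935j
  term(m=-2) = -0.00427 - 0.00356j   from Y*(Ω₁)=-0.00928 - 0.01676j, Y(Ω₂)=0.27031 - 0.10485j
  term(m=-1) = -0.01401 + 0.03868j   from Y*(Ω₁)=-0.16360 - 0.09641j, Y(Ω₂)=-0.03985 - 0.21295j
  term(m=+0) = -0.21938 + 0.00000j   from Y*(Ω₁)=-0.89582 + 0.00000j, Y(Ω₂)=0.24490 + 0.00000j
  term(m=+1) = -0.01401 - 0.03868j   from Y*(Ω₁)=0.16360 - 0.09641j, Y(Ω₂)=0.03985 - 0.21295j
  term(m=+2) = -0.00427 + 0.00356j   from Y*(Ω₁)=-0.00928 + 0.01676j, Y(Ω₂)=0.27031 + 0.10485j
  term(m=+3) = -0.00013 - 0.00008j   from Y*(Ω₁)=-0.00003 - 0.00119j, Y(Ω₂)=0.06780 - 0.10935j
  term(m=+4) = -0.00000 + 0.00002j   from Y*(Ω₁)=0.00003 + 0.00004j, Y(Ω₂)=0.30701 + 0.28035j
  term(m=+5) = 0.00000 - 0.00000j   from Y*(Ω₁)=-0.00000 - 0.00000j, Y(Ω₂)=-0.23595 + 0.17779j
Accumulated sum -0.25621 - 0.00000j; after 4π/(2l+1) scaling, -0.29269 - 0.00000j ⇒ P_5 = -0.292692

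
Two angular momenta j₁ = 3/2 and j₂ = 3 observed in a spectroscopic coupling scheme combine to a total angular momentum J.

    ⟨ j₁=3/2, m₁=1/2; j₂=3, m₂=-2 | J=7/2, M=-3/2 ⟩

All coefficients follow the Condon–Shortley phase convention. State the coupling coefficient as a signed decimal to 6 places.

j₁+j₂−J=1  J+j₁−j₂=2  J−j₁+j₂=5  j₁+j₂+J+1=9
(j₁±m₁, j₂±m₂, J±M) = (2,1,1,5,2,5)
P² = 6400/21
sum k=0..1:
  [0] +1/24 = 1/24
  [1] −1/240 = -1/240
S = 3/80
C² = P²·S² = 3/7 ; C = +0.654654

+√(3/7) = +0.654654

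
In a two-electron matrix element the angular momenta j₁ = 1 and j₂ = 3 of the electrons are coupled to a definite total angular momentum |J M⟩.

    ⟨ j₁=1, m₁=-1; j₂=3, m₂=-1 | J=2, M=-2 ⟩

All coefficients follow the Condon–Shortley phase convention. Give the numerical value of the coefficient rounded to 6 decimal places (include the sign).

j₁+j₂−J=2  J+j₁−j₂=0  J−j₁+j₂=4  j₁+j₂+J+1=7
(j₁±m₁, j₂±m₂, J±M) = (0,2,2,4,0,4)
P² = 768/7
sum k=2..2:
  [2] +1/48 = 1/48
S = 1/48
C² = P²·S² = 1/21 ; C = +0.218218

+√(1/21) ≈ +0.218218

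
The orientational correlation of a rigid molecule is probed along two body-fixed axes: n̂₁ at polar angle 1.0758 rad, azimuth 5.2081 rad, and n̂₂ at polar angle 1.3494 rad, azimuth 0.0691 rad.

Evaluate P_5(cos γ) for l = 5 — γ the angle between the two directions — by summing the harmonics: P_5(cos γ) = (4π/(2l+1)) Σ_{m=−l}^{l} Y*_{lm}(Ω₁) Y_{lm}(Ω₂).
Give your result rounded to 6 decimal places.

Addition theorem: P_5(cos γ) = (4π/11) Σ_m Y*_{lm}(Ω₁) Y_{lm}(Ω₂), m = −5…5:
  m=-5: (0.150737, 0.193009) × (0.385948, -0.138917) = (0.084989, 0.053552)  (running Σ = (0.084989, 0.053552))
  m=-4: (-0.167425, 0.383065) × (0.280883, -0.079676) = (-0.016506, 0.120936)  (running Σ = (0.068483, 0.174488))
  m=-3: (-0.242154, 0.020307) × (-0.177925, 0.037422) = (0.042325, -0.012675)  (running Σ = (0.110808, 0.161813))
  m=-2: (0.110259, 0.168521) × (-0.300083, 0.041738) = (-0.040120, -0.045968)  (running Σ = (0.070688, 0.115845))
  m=-1: (-0.146101, 0.270184) × (0.116502, -0.008063) = (-0.014843, 0.032655)  (running Σ = (0.055845, 0.148500))
  m=0: (0.134012, -0.000000) × (0.302296, 0.000000) = (0.040511, 0.000000)  (running Σ = (0.096356, 0.148500))
  m=1: (0.146101, 0.270184) × (-0.116502, -0.008063) = (-0.014843, -0.032655)  (running Σ = (0.081514, 0.115845))
  m=2: (0.110259, -0.168521) × (-0.300083, -0.041738) = (-0.040120, 0.045968)  (running Σ = (0.041394, 0.161813))
  m=3: (0.242154, 0.020307) × (0.177925, 0.037422) = (0.042325, 0.012675)  (running Σ = (0.083719, 0.174488))
  m=4: (-0.167425, -0.383065) × (0.280883, 0.079676) = (-0.016506, -0.120936)  (running Σ = (0.067213, 0.053552))
  m=5: (-0.150737, 0.193009) × (-0.385948, -0.138917) = (0.084989, -0.053552)  (running Σ = (0.152202, 0.000000))
Σ over m = (0.152202, 0.000000); ×(4π/11) → (0.173875, 0.000000). Real part: 0.173875

0.173875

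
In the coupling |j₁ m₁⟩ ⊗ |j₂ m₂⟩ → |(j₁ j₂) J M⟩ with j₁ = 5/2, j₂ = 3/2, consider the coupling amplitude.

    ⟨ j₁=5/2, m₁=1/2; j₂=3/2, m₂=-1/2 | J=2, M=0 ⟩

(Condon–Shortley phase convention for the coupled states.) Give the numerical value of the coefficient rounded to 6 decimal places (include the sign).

√[5·2!3!1!/7! · 3!2!1!2!2!2!] = √(8/7)
  +(−1)^0/∏(0,2,2,1,1,0)! = 1/4  (running 1/4)
  +(−1)^1/∏(1,1,1,0,2,1)! = -1/2  (running -1/4)
⟨..|..⟩ = √(8/7)·(-1/4) = -0.267261

−√(1/14) ≈ -0.267261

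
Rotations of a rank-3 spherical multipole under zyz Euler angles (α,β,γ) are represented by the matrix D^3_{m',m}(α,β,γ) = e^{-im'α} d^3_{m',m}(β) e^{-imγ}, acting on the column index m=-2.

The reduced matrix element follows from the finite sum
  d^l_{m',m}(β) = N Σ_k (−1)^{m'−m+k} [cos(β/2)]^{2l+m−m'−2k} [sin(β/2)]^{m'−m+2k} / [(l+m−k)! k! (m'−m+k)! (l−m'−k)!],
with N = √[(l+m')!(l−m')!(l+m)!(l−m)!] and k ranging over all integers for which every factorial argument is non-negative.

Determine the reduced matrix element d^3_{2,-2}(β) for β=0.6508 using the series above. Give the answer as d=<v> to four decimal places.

d^3_{2,-2}(β=0.6508) via the finite sum:
Half-angle: c=0.947523, s=0.319688. N=√(120·1·1·120)=120.000000
k∈{0,1} keeps every argument non-negative
  k=0: (−1)^4·120.0000/(24)·0.9475^2·0.3197^4 = +0.046887
  k=1: (−1)^5·120.0000/(120)·0.9475^0·0.3197^6 = -0.001067
d^3_{2,-2}(0.6508) = +0.046887 -0.001067 = +0.045820

d=0.0458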